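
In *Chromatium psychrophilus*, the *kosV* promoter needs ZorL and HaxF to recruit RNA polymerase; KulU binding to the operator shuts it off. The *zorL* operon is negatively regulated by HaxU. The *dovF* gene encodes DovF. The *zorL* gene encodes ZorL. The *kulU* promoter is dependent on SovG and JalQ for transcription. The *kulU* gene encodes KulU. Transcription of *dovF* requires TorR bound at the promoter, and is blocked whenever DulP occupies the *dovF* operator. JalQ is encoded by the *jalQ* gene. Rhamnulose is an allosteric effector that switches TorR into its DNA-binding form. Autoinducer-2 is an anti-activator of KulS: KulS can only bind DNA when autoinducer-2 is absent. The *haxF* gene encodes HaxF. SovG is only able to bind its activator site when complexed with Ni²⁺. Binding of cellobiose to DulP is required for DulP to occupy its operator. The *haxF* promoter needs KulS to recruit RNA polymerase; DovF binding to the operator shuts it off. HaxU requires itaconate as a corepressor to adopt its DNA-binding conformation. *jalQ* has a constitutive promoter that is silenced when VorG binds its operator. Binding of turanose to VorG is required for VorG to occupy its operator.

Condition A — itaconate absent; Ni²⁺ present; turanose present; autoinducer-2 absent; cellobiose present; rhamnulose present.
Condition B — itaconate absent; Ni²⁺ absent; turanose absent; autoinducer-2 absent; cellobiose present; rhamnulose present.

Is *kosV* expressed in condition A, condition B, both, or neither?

both

Condition A:
Itaconate is absent, so HaxU is inactive.
With no repressor bound, *zorL* is transcribed.
So ZorL is produced and active.
Ni²⁺ is present, so SovG is active.
Turanose is present, so VorG is active.
With repressor VorG bound, *jalQ* is not transcribed.
So JalQ is not produced.
Required activator JalQ is absent, so *kulU* is not transcribed.
So KulU is not produced.
Autoinducer-2 is absent, so KulS is active.
Cellobiose is present, so DulP is active.
Rhamnulose is present, so TorR is active.
With repressor DulP bound, *dovF* is not transcribed.
So DovF is not produced.
No repressor is bound and KulS is active, so *haxF* is transcribed.
So HaxF is produced and active.
No repressor is bound and ZorL and HaxF are active, so *kosV* is transcribed.
→ *kosV* is ON in A.
Condition B:
Itaconate is absent, so HaxU is inactive.
With no repressor bound, *zorL* is transcribed.
So ZorL is produced and active.
Ni²⁺ is absent, so SovG is inactive.
Turanose is absent, so VorG is inactive.
With no repressor bound, *jalQ* is transcribed.
So JalQ is produced and active.
Required activator SovG is absent, so *kulU* is not transcribed.
So KulU is not produced.
Autoinducer-2 is absent, so KulS is active.
Cellobiose is present, so DulP is active.
Rhamnulose is present, so TorR is active.
With repressor DulP bound, *dovF* is not transcribed.
So DovF is not produced.
No repressor is bound and KulS is active, so *haxF* is transcribed.
So HaxF is produced and active.
No repressor is bound and ZorL and HaxF are active, so *kosV* is transcribed.
→ *kosV* is ON in B.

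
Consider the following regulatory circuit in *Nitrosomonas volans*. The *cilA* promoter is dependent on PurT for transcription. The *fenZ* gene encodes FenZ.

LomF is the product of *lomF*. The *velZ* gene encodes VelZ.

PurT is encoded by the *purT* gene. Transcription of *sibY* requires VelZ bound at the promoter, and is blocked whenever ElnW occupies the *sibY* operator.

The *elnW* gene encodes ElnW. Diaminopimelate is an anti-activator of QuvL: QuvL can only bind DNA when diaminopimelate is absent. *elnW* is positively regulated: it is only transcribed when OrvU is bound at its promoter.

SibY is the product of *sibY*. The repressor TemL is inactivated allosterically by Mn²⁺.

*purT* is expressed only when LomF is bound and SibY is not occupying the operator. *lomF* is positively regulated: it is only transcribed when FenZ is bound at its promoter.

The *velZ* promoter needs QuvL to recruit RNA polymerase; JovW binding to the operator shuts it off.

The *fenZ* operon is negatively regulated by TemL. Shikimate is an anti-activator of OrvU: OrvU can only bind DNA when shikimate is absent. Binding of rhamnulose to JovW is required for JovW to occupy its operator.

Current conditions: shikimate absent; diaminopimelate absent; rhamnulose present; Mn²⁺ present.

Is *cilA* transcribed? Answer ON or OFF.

ON

Mn²⁺ is present, so TemL is inactive.
With no repressor bound, *fenZ* is transcribed.
So FenZ is produced and active.
No repressor is bound and FenZ is active, so *lomF* is transcribed.
So LomF is produced and active.
Diaminopimelate is absent, so QuvL is active.
Rhamnulose is present, so JovW is active.
With repressor JovW bound, *velZ* is not transcribed.
So VelZ is not produced.
Shikimate is absent, so OrvU is active.
No repressor is bound and OrvU is active, so *elnW* is transcribed.
So ElnW is produced and active.
With repressor ElnW bound, *sibY* is not transcribed.
So SibY is not produced.
No repressor is bound and LomF is active, so *purT* is transcribed.
So PurT is produced and active.
No repressor is bound and PurT is active, so *cilA* is transcribed.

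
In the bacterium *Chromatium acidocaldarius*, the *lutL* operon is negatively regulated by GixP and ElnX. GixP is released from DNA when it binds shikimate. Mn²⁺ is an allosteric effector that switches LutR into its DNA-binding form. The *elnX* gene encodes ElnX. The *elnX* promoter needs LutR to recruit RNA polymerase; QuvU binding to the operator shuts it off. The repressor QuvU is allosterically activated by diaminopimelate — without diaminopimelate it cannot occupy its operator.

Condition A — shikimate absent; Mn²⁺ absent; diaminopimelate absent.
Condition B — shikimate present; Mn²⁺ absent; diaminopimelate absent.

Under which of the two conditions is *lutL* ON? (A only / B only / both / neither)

Condition A:
Shikimate is absent, so GixP is active.
Mn²⁺ is absent, so LutR is inactive.
Diaminopimelate is absent, so QuvU is inactive.
Required activator LutR is absent, so *elnX* is not transcribed.
So ElnX is not produced.
With repressor GixP bound, *lutL* is not transcribed.
→ *lutL* is OFF in A.
Condition B:
Shikimate is present, so GixP is inactive.
Mn²⁺ is absent, so LutR is inactive.
Diaminopimelate is absent, so QuvU is inactive.
Required activator LutR is absent, so *elnX* is not transcribed.
So ElnX is not produced.
With no repressor bound, *lutL* is transcribed.
→ *lutL* is ON in B.

B only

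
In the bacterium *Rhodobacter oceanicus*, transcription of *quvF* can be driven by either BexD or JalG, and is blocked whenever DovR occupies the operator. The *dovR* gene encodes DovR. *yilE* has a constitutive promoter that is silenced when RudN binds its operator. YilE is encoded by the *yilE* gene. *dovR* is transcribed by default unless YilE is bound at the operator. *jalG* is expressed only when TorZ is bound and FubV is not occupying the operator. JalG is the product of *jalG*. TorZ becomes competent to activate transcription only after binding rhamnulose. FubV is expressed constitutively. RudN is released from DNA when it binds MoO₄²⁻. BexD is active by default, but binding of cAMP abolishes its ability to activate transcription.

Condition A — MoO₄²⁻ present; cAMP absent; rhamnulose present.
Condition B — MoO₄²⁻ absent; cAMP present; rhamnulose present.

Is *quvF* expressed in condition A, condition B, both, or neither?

Condition A:
MoO₄²⁻ is present, so RudN is inactive.
With no repressor bound, *yilE* is transcribed.
So YilE is produced and active.
With repressor YilE bound, *dovR* is not transcribed.
So DovR is not produced.
cAMP is absent, so BexD is active.
FubV is produced constitutively and is active.
Rhamnulose is present, so TorZ is active.
With repressor FubV bound, *jalG* is not transcribed.
So JalG is not produced.
Activator BexD is present, so *quvF* is transcribed.
→ *quvF* is ON in A.
Condition B:
MoO₄²⁻ is absent, so RudN is active.
With repressor RudN bound, *yilE* is not transcribed.
So YilE is not produced.
With no repressor bound, *dovR* is transcribed.
So DovR is produced and active.
cAMP is present, so BexD is inactive.
FubV is produced constitutively and is active.
Rhamnulose is present, so TorZ is active.
With repressor FubV bound, *jalG* is not transcribed.
So JalG is not produced.
With repressor DovR bound, *quvF* is not transcribed.
→ *quvF* is OFF in B.

A only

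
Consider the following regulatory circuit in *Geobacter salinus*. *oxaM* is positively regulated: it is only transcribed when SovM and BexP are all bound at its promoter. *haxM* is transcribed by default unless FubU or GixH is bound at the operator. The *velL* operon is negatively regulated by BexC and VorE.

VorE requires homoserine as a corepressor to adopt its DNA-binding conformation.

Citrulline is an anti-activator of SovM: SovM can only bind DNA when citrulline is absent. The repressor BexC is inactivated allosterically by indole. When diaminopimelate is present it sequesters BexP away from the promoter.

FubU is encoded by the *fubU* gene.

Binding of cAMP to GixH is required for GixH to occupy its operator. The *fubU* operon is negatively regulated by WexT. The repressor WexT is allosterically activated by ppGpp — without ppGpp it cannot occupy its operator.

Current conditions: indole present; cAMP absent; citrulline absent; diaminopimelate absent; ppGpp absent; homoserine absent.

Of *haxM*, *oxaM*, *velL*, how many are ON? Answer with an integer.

2

ppGpp is absent, so WexT is inactive.
With no repressor bound, *fubU* is transcribed.
So FubU is produced and active.
cAMP is absent, so GixH is inactive.
With repressor FubU bound, *haxM* is not transcribed.
→ *haxM* is OFF.
Citrulline is absent, so SovM is active.
Diaminopimelate is absent, so BexP is active.
No repressor is bound and SovM and BexP are active, so *oxaM* is transcribed.
→ *oxaM* is ON.
Indole is present, so BexC is inactive.
Homoserine is absent, so VorE is inactive.
With no repressor bound, *velL* is transcribed.
→ *velL* is ON.
2 of the 3 genes are transcribed.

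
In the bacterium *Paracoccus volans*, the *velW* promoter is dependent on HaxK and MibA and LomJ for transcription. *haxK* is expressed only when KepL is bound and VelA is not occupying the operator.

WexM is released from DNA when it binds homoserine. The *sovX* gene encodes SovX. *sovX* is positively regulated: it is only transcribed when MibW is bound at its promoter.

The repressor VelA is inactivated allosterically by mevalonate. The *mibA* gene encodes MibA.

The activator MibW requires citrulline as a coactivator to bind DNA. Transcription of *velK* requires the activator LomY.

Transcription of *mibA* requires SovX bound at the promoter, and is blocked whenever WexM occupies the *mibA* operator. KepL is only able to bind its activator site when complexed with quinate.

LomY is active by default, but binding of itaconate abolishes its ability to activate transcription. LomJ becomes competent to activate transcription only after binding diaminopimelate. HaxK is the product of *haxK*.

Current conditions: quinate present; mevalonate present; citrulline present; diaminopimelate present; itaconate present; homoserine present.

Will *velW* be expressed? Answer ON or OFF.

ON

Quinate is present, so KepL is active.
Mevalonate is present, so VelA is inactive.
No repressor is bound and KepL is active, so *haxK* is transcribed.
So HaxK is produced and active.
Citrulline is present, so MibW is active.
No repressor is bound and MibW is active, so *sovX* is transcribed.
So SovX is produced and active.
Homoserine is present, so WexM is inactive.
No repressor is bound and SovX is active, so *mibA* is transcribed.
So MibA is produced and active.
Diaminopimelate is present, so LomJ is active.
No repressor is bound and HaxK and MibA and LomJ are active, so *velW* is transcribed.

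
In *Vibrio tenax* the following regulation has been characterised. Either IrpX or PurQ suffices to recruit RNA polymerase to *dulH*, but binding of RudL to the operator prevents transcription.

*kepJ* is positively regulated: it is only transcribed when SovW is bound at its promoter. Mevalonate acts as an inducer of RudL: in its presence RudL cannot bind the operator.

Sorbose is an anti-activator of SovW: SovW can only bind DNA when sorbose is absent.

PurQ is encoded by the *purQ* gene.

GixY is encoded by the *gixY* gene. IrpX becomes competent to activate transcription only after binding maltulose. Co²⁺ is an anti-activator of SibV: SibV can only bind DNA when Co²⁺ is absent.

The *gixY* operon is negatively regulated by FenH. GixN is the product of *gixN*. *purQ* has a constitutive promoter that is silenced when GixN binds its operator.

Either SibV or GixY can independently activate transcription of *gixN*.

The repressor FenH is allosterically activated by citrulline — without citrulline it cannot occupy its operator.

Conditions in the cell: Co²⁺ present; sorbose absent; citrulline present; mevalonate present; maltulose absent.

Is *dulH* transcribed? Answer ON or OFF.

ON

Mevalonate is present, so RudL is inactive.
Maltulose is absent, so IrpX is inactive.
Co²⁺ is present, so SibV is inactive.
Citrulline is present, so FenH is active.
With repressor FenH bound, *gixY* is not transcribed.
So GixY is not produced.
No activator is available at the *gixN* promoter, so *gixN* is not transcribed.
So GixN is not produced.
With no repressor bound, *purQ* is transcribed.
So PurQ is produced and active.
Activator PurQ is present, so *dulH* is transcribed.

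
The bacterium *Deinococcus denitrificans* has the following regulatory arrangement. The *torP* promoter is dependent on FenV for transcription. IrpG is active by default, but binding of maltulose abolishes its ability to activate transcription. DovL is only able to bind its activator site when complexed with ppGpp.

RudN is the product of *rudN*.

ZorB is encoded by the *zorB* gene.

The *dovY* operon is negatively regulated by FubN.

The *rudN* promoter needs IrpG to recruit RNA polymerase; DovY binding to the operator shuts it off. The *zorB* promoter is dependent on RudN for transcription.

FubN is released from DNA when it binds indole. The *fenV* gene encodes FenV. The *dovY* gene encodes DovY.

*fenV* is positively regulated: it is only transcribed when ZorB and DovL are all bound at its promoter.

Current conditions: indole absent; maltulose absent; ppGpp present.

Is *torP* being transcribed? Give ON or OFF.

ON

Indole is absent, so FubN is active.
With repressor FubN bound, *dovY* is not transcribed.
So DovY is not produced.
Maltulose is absent, so IrpG is active.
No repressor is bound and IrpG is active, so *rudN* is transcribed.
So RudN is produced and active.
No repressor is bound and RudN is active, so *zorB* is transcribed.
So ZorB is produced and active.
ppGpp is present, so DovL is active.
No repressor is bound and ZorB and DovL are active, so *fenV* is transcribed.
So FenV is produced and active.
No repressor is bound and FenV is active, so *torP* is transcribed.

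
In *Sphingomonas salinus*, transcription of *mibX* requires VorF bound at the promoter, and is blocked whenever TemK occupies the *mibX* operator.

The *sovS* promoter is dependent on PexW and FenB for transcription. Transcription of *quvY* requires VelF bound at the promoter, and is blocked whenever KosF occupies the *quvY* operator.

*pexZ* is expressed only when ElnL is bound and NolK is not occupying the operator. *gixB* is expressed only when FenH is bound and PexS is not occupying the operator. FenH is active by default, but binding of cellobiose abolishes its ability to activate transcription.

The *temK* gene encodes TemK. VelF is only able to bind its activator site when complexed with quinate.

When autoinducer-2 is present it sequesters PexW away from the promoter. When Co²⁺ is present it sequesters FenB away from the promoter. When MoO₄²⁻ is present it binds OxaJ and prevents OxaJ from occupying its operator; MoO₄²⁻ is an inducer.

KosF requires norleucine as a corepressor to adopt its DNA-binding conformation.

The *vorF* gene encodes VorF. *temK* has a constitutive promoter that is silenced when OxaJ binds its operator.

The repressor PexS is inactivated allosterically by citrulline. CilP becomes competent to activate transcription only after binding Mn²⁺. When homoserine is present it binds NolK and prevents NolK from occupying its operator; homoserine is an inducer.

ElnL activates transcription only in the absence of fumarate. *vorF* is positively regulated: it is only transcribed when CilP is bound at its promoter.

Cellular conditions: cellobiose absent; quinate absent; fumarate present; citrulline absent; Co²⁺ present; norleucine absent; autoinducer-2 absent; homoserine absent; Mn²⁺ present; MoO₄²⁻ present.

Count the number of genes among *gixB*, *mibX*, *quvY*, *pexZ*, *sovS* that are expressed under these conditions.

Citrulline is absent, so PexS is active.
Cellobiose is absent, so FenH is active.
With repressor PexS bound, *gixB* is not transcribed.
→ *gixB* is OFF.
MoO₄²⁻ is present, so OxaJ is inactive.
With no repressor bound, *temK* is transcribed.
So TemK is produced and active.
Mn²⁺ is present, so CilP is active.
No repressor is bound and CilP is active, so *vorF* is transcribed.
So VorF is produced and active.
With repressor TemK bound, *mibX* is not transcribed.
→ *mibX* is OFF.
Norleucine is absent, so KosF is inactive.
Quinate is absent, so VelF is inactive.
Required activator VelF is absent, so *quvY* is not transcribed.
→ *quvY* is OFF.
Fumarate is present, so ElnL is inactive.
Homoserine is absent, so NolK is active.
With repressor NolK bound, *pexZ* is not transcribed.
→ *pexZ* is OFF.
Autoinducer-2 is absent, so PexW is active.
Co²⁺ is present, so FenB is inactive.
Required activator FenB is absent, so *sovS* is not transcribed.
→ *sovS* is OFF.
0 of the 5 genes are transcribed.

0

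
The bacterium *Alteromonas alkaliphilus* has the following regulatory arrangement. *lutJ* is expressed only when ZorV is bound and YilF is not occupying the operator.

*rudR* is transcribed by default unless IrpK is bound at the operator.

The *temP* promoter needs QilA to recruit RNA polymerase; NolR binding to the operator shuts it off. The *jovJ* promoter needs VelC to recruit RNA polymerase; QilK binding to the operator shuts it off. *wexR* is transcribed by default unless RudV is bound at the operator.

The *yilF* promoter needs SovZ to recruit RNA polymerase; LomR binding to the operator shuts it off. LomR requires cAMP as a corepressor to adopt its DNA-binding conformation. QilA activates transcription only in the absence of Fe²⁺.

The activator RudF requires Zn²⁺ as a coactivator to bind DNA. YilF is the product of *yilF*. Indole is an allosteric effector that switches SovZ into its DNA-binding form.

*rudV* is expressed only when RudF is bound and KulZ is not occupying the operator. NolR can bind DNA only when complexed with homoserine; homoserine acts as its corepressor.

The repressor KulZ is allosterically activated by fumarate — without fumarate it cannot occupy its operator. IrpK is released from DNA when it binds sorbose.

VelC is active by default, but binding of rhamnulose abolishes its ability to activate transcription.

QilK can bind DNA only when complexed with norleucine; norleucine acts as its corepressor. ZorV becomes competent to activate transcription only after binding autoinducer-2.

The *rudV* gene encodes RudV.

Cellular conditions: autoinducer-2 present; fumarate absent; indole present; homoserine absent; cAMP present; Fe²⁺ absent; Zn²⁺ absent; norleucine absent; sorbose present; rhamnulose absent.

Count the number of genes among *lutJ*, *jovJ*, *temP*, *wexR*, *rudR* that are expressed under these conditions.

Autoinducer-2 is present, so ZorV is active.
Indole is present, so SovZ is active.
cAMP is present, so LomR is active.
With repressor LomR bound, *yilF* is not transcribed.
So YilF is not produced.
No repressor is bound and ZorV is active, so *lutJ* is transcribed.
→ *lutJ* is ON.
Norleucine is absent, so QilK is inactive.
Rhamnulose is absent, so VelC is active.
No repressor is bound and VelC is active, so *jovJ* is transcribed.
→ *jovJ* is ON.
Fe²⁺ is absent, so QilA is active.
Homoserine is absent, so NolR is inactive.
No repressor is bound and QilA is active, so *temP* is transcribed.
→ *temP* is ON.
Zn²⁺ is absent, so RudF is inactive.
Fumarate is absent, so KulZ is inactive.
Required activator RudF is absent, so *rudV* is not transcribed.
So RudV is not produced.
With no repressor bound, *wexR* is transcribed.
→ *wexR* is ON.
Sorbose is present, so IrpK is inactive.
With no repressor bound, *rudR* is transcribed.
→ *rudR* is ON.
5 of the 5 genes are transcribed.

5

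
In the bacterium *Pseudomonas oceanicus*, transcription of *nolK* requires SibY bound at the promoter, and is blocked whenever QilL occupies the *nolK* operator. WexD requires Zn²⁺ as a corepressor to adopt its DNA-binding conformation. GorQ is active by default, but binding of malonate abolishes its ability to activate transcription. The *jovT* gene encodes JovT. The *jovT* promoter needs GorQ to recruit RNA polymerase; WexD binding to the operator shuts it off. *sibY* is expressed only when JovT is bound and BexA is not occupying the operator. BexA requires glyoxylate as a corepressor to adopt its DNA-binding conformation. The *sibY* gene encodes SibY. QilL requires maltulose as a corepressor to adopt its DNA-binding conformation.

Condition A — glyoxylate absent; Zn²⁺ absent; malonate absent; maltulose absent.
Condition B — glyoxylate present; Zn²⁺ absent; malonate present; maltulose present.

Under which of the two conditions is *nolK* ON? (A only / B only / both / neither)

Condition A:
Glyoxylate is absent, so BexA is inactive.
Zn²⁺ is absent, so WexD is inactive.
Malonate is absent, so GorQ is active.
No repressor is bound and GorQ is active, so *jovT* is transcribed.
So JovT is produced and active.
No repressor is bound and JovT is active, so *sibY* is transcribed.
So SibY is produced and active.
Maltulose is absent, so QilL is inactive.
No repressor is bound and SibY is active, so *nolK* is transcribed.
→ *nolK* is ON in A.
Condition B:
Glyoxylate is present, so BexA is active.
Zn²⁺ is absent, so WexD is inactive.
Malonate is present, so GorQ is inactive.
Required activator GorQ is absent, so *jovT* is not transcribed.
So JovT is not produced.
With repressor BexA bound, *sibY* is not transcribed.
So SibY is not produced.
Maltulose is present, so QilL is active.
With repressor QilL bound, *nolK* is not transcribed.
→ *nolK* is OFF in B.

A only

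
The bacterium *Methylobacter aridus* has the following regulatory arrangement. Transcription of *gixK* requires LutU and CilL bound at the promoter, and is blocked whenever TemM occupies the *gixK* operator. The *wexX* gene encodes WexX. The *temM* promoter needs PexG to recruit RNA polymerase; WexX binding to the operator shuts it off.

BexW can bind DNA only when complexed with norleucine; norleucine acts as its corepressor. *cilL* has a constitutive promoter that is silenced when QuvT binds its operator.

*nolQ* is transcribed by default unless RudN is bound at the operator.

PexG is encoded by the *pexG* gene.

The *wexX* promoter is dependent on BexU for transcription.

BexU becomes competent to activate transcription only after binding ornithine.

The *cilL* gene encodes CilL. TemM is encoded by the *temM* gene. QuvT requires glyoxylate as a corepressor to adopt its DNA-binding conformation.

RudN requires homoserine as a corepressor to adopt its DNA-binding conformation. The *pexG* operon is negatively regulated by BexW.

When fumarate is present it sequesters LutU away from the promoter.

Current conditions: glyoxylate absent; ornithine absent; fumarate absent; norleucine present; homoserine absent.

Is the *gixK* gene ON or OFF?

Fumarate is absent, so LutU is active.
Norleucine is present, so BexW is active.
With repressor BexW bound, *pexG* is not transcribed.
So PexG is not produced.
Ornithine is absent, so BexU is inactive.
Required activator BexU is absent, so *wexX* is not transcribed.
So WexX is not produced.
Required activator PexG is absent, so *temM* is not transcribed.
So TemM is not produced.
Glyoxylate is absent, so QuvT is inactive.
With no repressor bound, *cilL* is transcribed.
So CilL is produced and active.
No repressor is bound and LutU and CilL are active, so *gixK* is transcribed.

ON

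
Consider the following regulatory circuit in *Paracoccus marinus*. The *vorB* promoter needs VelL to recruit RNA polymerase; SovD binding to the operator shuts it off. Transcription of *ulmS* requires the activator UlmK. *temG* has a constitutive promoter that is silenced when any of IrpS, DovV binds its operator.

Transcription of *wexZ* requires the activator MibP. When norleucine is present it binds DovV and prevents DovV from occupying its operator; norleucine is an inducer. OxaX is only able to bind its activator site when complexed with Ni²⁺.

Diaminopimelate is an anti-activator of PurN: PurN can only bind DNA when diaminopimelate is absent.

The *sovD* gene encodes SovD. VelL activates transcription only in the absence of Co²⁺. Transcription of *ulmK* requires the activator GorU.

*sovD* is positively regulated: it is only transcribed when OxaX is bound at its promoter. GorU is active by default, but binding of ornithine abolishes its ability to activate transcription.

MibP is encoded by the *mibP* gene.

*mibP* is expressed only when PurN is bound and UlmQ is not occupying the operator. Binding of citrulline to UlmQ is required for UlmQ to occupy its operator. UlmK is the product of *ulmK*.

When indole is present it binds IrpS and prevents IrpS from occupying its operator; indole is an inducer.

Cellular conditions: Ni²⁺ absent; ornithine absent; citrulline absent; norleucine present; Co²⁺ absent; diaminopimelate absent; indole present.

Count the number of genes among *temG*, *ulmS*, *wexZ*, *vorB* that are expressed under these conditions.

4

Indole is present, so IrpS is inactive.
Norleucine is present, so DovV is inactive.
With no repressor bound, *temG* is transcribed.
→ *temG* is ON.
Ornithine is absent, so GorU is active.
No repressor is bound and GorU is active, so *ulmK* is transcribed.
So UlmK is produced and active.
No repressor is bound and UlmK is active, so *ulmS* is transcribed.
→ *ulmS* is ON.
Citrulline is absent, so UlmQ is inactive.
Diaminopimelate is absent, so PurN is active.
No repressor is bound and PurN is active, so *mibP* is transcribed.
So MibP is produced and active.
No repressor is bound and MibP is active, so *wexZ* is transcribed.
→ *wexZ* is ON.
Co²⁺ is absent, so VelL is active.
Ni²⁺ is absent, so OxaX is inactive.
Required activator OxaX is absent, so *sovD* is not transcribed.
So SovD is not produced.
No repressor is bound and VelL is active, so *vorB* is transcribed.
→ *vorB* is ON.
4 of the 4 genes are transcribed.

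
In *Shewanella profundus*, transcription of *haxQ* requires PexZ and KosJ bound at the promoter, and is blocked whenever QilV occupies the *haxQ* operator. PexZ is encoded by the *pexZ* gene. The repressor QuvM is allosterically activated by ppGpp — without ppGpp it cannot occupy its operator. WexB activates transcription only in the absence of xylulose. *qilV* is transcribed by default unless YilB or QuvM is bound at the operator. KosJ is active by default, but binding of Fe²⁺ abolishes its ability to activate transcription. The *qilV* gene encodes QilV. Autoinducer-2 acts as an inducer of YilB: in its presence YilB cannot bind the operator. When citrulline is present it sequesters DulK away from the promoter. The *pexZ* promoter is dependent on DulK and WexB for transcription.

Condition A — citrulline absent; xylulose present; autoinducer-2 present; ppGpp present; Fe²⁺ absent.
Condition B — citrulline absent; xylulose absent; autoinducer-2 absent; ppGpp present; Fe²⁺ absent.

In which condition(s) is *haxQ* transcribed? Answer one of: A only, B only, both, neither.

B only

Condition A:
Citrulline is absent, so DulK is active.
Xylulose is present, so WexB is inactive.
Required activator WexB is absent, so *pexZ* is not transcribed.
So PexZ is not produced.
Autoinducer-2 is present, so YilB is inactive.
ppGpp is present, so QuvM is active.
With repressor QuvM bound, *qilV* is not transcribed.
So QilV is not produced.
Fe²⁺ is absent, so KosJ is active.
Required activator PexZ is absent, so *haxQ* is not transcribed.
→ *haxQ* is OFF in A.
Condition B:
Citrulline is absent, so DulK is active.
Xylulose is absent, so WexB is active.
No repressor is bound and DulK and WexB are active, so *pexZ* is transcribed.
So PexZ is produced and active.
Autoinducer-2 is absent, so YilB is active.
ppGpp is present, so QuvM is active.
With repressor YilB bound, *qilV* is not transcribed.
So QilV is not produced.
Fe²⁺ is absent, so KosJ is active.
No repressor is bound and PexZ and KosJ are active, so *haxQ* is transcribed.
→ *haxQ* is ON in B.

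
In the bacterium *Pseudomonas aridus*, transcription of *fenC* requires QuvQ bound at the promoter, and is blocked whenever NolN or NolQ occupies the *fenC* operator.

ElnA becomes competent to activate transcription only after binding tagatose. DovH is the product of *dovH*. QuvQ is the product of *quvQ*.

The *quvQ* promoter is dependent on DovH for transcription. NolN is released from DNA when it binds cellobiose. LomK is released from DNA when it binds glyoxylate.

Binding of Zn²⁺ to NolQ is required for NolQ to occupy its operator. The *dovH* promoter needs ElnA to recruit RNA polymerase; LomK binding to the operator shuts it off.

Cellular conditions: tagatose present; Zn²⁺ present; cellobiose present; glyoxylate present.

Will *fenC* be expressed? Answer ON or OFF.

OFF

Glyoxylate is present, so LomK is inactive.
Tagatose is present, so ElnA is active.
No repressor is bound and ElnA is active, so *dovH* is transcribed.
So DovH is produced and active.
No repressor is bound and DovH is active, so *quvQ* is transcribed.
So QuvQ is produced and active.
Cellobiose is present, so NolN is inactive.
Zn²⁺ is present, so NolQ is active.
With repressor NolQ bound, *fenC* is not transcribed.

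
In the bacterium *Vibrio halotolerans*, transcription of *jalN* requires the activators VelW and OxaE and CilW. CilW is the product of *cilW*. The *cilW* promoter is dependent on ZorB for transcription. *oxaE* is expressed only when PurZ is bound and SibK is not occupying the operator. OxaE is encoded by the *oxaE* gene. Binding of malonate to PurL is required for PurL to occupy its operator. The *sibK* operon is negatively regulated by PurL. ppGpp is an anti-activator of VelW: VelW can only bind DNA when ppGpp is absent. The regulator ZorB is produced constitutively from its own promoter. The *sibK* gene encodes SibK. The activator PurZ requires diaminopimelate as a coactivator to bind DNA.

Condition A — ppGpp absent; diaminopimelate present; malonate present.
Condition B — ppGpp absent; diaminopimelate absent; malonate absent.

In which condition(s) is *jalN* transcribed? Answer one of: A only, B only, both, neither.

A only

Condition A:
ppGpp is absent, so VelW is active.
Diaminopimelate is present, so PurZ is active.
Malonate is present, so PurL is active.
With repressor PurL bound, *sibK* is not transcribed.
So SibK is not produced.
No repressor is bound and PurZ is active, so *oxaE* is transcribed.
So OxaE is produced and active.
ZorB is produced constitutively and is active.
No repressor is bound and ZorB is active, so *cilW* is transcribed.
So CilW is produced and active.
No repressor is bound and VelW and OxaE and CilW are active, so *jalN* is transcribed.
→ *jalN* is ON in A.
Condition B:
ppGpp is absent, so VelW is active.
Diaminopimelate is absent, so PurZ is inactive.
Malonate is absent, so PurL is inactive.
With no repressor bound, *sibK* is transcribed.
So SibK is produced and active.
With repressor SibK bound, *oxaE* is not transcribed.
So OxaE is not produced.
ZorB is produced constitutively and is active.
No repressor is bound and ZorB is active, so *cilW* is transcribed.
So CilW is produced and active.
Required activator OxaE is absent, so *jalN* is not transcribed.
→ *jalN* is OFF in B.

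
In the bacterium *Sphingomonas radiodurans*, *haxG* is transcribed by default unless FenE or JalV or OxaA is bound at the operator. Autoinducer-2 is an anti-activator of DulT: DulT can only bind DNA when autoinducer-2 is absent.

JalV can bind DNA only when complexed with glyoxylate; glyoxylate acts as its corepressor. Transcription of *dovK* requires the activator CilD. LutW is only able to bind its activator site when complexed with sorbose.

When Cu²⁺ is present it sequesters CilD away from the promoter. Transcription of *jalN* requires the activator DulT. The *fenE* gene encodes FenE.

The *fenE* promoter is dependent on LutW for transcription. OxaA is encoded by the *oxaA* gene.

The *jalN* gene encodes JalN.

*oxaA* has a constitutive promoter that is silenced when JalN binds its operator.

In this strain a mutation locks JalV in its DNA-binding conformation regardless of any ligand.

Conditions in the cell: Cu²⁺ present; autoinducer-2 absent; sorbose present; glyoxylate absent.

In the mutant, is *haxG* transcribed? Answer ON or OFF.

Sorbose is present, so LutW is active.
No repressor is bound and LutW is active, so *fenE* is transcribed.
So FenE is produced and active.
JalV is constitutively active in this strain.
Autoinducer-2 is absent, so DulT is active.
No repressor is bound and DulT is active, so *jalN* is transcribed.
So JalN is produced and active.
With repressor JalN bound, *oxaA* is not transcribed.
So OxaA is not produced.
With repressor FenE bound, *haxG* is not transcribed.

OFF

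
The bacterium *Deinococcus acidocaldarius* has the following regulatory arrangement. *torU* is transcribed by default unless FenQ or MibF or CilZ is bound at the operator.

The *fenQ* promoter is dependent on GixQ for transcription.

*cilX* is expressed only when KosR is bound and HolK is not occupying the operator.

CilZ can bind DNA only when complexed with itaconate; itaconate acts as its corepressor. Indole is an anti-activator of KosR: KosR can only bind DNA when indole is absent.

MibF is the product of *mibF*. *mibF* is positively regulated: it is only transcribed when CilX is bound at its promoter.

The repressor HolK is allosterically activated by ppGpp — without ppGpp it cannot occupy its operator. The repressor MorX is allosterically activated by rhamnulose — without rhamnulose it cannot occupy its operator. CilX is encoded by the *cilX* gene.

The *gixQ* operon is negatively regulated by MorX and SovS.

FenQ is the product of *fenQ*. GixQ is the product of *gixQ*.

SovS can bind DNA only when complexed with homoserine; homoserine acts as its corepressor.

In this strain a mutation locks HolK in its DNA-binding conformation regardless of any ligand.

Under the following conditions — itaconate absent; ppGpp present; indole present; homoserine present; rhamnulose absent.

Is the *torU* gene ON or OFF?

ON

Rhamnulose is absent, so MorX is inactive.
Homoserine is present, so SovS is active.
With repressor SovS bound, *gixQ* is not transcribed.
So GixQ is not produced.
Required activator GixQ is absent, so *fenQ* is not transcribed.
So FenQ is not produced.
Indole is present, so KosR is inactive.
HolK is constitutively active in this strain.
With repressor HolK bound, *cilX* is not transcribed.
So CilX is not produced.
Required activator CilX is absent, so *mibF* is not transcribed.
So MibF is not produced.
Itaconate is absent, so CilZ is inactive.
With no repressor bound, *torU* is transcribed.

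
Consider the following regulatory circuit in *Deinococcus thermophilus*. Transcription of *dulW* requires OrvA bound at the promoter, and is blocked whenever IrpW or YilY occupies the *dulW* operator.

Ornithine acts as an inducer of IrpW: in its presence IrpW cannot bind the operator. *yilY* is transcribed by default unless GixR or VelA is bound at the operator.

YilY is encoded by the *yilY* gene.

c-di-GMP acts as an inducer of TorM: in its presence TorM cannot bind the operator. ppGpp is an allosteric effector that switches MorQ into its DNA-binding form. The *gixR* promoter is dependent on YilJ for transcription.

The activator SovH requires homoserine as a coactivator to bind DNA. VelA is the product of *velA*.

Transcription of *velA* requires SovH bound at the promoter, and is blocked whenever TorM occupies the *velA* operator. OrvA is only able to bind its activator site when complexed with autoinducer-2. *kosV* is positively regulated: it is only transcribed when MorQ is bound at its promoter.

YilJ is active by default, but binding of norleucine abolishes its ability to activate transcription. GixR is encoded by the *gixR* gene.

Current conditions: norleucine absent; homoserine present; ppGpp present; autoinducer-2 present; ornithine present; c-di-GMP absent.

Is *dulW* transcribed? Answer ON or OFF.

Ornithine is present, so IrpW is inactive.
Norleucine is absent, so YilJ is active.
No repressor is bound and YilJ is active, so *gixR* is transcribed.
So GixR is produced and active.
c-di-GMP is absent, so TorM is active.
Homoserine is present, so SovH is active.
With repressor TorM bound, *velA* is not transcribed.
So VelA is not produced.
With repressor GixR bound, *yilY* is not transcribed.
So YilY is not produced.
Autoinducer-2 is present, so OrvA is active.
No repressor is bound and OrvA is active, so *dulW* is transcribed.

ON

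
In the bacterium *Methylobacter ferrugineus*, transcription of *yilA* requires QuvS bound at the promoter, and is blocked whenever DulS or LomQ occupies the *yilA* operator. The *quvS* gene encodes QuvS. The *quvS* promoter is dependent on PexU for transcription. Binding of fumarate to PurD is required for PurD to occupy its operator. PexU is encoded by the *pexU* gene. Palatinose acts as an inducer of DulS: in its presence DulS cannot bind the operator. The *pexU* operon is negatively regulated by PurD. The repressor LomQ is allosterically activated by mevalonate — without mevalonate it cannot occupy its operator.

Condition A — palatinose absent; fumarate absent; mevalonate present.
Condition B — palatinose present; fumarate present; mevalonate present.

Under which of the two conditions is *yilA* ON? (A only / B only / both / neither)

Condition A:
Palatinose is absent, so DulS is active.
Fumarate is absent, so PurD is inactive.
With no repressor bound, *pexU* is transcribed.
So PexU is produced and active.
No repressor is bound and PexU is active, so *quvS* is transcribed.
So QuvS is produced and active.
Mevalonate is present, so LomQ is active.
With repressor DulS bound, *yilA* is not transcribed.
→ *yilA* is OFF in A.
Condition B:
Palatinose is present, so DulS is inactive.
Fumarate is present, so PurD is active.
With repressor PurD bound, *pexU* is not transcribed.
So PexU is not produced.
Required activator PexU is absent, so *quvS* is not transcribed.
So QuvS is not produced.
Mevalonate is present, so LomQ is active.
With repressor LomQ bound, *yilA* is not transcribed.
→ *yilA* is OFF in B.

neither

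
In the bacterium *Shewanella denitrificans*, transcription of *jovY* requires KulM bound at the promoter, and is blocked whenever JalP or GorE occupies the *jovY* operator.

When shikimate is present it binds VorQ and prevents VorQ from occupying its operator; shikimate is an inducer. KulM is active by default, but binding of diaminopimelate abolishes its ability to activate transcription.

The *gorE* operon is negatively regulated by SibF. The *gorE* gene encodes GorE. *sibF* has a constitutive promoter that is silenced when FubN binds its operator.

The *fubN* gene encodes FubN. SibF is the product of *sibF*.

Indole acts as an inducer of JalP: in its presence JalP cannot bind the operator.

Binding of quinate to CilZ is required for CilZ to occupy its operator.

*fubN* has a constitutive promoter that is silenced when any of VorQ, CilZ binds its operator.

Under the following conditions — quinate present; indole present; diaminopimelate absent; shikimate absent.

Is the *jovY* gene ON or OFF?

Indole is present, so JalP is inactive.
Shikimate is absent, so VorQ is active.
Quinate is present, so CilZ is active.
With repressor VorQ bound, *fubN* is not transcribed.
So FubN is not produced.
With no repressor bound, *sibF* is transcribed.
So SibF is produced and active.
With repressor SibF bound, *gorE* is not transcribed.
So GorE is not produced.
Diaminopimelate is absent, so KulM is active.
No repressor is bound and KulM is active, so *jovY* is transcribed.

ON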